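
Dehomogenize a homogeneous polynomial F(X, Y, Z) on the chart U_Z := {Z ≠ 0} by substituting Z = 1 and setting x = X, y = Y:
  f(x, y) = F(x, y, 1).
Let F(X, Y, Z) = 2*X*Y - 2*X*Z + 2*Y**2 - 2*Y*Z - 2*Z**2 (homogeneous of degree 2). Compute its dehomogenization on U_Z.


f(x, y) = 2*x*y - 2*x + 2*y**2 - 2*y - 2

On U_Z we set Z = 1. Each monomial c·X^i·Y^j·Z^k in F becomes c·x^i·y^j·1^k = c·x^i·y^j.
Substituting Z = 1: F(X, Y, 1) = 2*x*y - 2*x + 2*y**2 - 2*y - 2.
Note: deg(f) ≤ deg(F) = 2; strict inequality happens when F is divisible by Z (lost terms).


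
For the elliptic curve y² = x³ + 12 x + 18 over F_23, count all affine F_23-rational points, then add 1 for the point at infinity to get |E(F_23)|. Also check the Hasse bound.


Affine points = {(0, 8), (0, 15), (1, 10), (1, 13), (2, 2), (2, 21), (3, 9), (3, 14), (7, 10), (7, 13), (9, 2), (9, 21), (11, 3), (11, 20), (12, 2), (12, 21), (13, 5), (13, 18), (14, 3), (14, 20), (15, 10), (15, 13), (17, 11), (17, 12), (20, 1), (20, 22), (21, 3), (21, 20)}; affine count = 28; |E(F_23)| = 29.

Discriminant check: Δ ∝ 4a³ + 27b² = 4·12³ + 27·18² = 4·1728 + 27·324 ≡ 20 (mod 23). Nonzero ⇒ E is nonsingular.
For each x ∈ F_23, compute rhs = x³ + 12·x + 18 mod 23, then count y ∈ F_23 with y² ≡ rhs.
  x = 0: rhs = 18, matching y values: 8, 15 (2 points).
  x = 1: rhs = 8, matching y values: 10, 13 (2 points).
  x = 2: rhs = 4, matching y values: 2, 21 (2 points).
  x = 3: rhs = 12, matching y values: 9, 14 (2 points).
  x = 4: rhs = 15, matching y values: none (0 points).
  x = 5: rhs = 19, matching y values: none (0 points).
  x = 6: rhs = 7, matching y values: none (0 points).
  x = 7: rhs = 8, matching y values: 10, 13 (2 points).
  x = 8: rhs = 5, matching y values: none (0 points).
  x = 9: rhs = 4, matching y values: 2, 21 (2 points).
  x = 10: rhs = 11, matching y values: none (0 points).
  x = 11: rhs = 9, matching y values: 3, 20 (2 points).
  x = 12: rhs = 4, matching y values: 2, 21 (2 points).
  x = 13: rhs = 2, matching y values: 5, 18 (2 points).
  x = 14: rhs = 9, matching y values: 3, 20 (2 points).
  x = 15: rhs = 8, matching y values: 10, 13 (2 points).
  x = 16: rhs = 5, matching y values: none (0 points).
  x = 17: rhs = 6, matching y values: 11, 12 (2 points).
  x = 18: rhs = 17, matching y values: none (0 points).
  x = 19: rhs = 21, matching y values: none (0 points).
  x = 20: rhs = 1, matching y values: 1, 22 (2 points).
  x = 21: rhs = 9, matching y values: 3, 20 (2 points).
  x = 22: rhs = 5, matching y values: none (0 points).
Total affine count: 28.
Full point count |E(F_23)| = 28 + 1 = 29.
Hasse bound: |29 − (23+1)| = |5| = 5 ≤ 2√23 ≈ 9.5917 ✓.


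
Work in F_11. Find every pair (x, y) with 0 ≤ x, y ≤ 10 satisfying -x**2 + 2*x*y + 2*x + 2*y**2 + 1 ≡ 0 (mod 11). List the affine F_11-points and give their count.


Affine F_11-points: {(0, 4), (0, 7), (5, 7), (5, 10), (6, 6), (6, 10), (8, 6), (8, 8), (10, 4), (10, 8)}; count = 10.

For each of the 121 pairs (x, y) ∈ F_11², evaluate f(x, y) mod 11. Record the zeros.
  x = 0: [0↦1, 1↦3, 2↦9, 3↦8, 4↦0, 5↦7, 6↦7, 7↦0, 8↦8, 9↦9, 10↦3]  zeros at y ∈ {4, 7}
  x = 1: [0↦2, 1↦6, 2↦3, 3↦4, 4↦9, 5↦7, 6↦9, 7↦4, 8↦3, 9↦6, 10↦2]  zeros at y ∈ ∅
  x = 2: [0↦1, 1↦7, 2↦6, 3↦9, 4↦5, 5↦5, 6↦9, 7↦6, 8↦7, 9↦1, 10↦10]  zeros at y ∈ ∅
  x = 3: [0↦9, 1↦6, 2↦7, 3↦1, 4↦10, 5↦1, 6↦7, 7↦6, 8↦9, 9↦5, 10↦5]  zeros at y ∈ ∅
  x = 4: [0↦4, 1↦3, 2↦6, 3↦2, 4↦2, 5↦6, 6↦3, 7↦4, 8↦9, 9↦7, 10↦9]  zeros at y ∈ ∅
  x = 5: [0↦8, 1↦9, 2↦3, 3↦1, 4↦3, 5↦9, 6↦8, 7↦0, 8↦7, 9↦7, 10↦0]  zeros at y ∈ {7, 10}
  x = 6: [0↦10, 1↦2, 2↦9, 3↦9, 4↦2, 5↦10, 6↦0, 7↦5, 8↦3, 9↦5, 10↦0]  zeros at y ∈ {6, 10}
  x = 7: [0↦10, 1↦4, 2↦2, 3↦4, 4↦10, 5↦9, 6↦1, 7↦8, 8↦8, 9↦1, 10↦9]  zeros at y ∈ ∅
  x = 8: [0↦8, 1↦4, 2↦4, 3↦8, 4↦5, 5↦6, 6↦0, 7↦9, 8↦0, 9↦6, 10↦5]  zeros at y ∈ {6, 8}
  x = 9: [0↦4, 1↦2, 2↦4, 3↦10, 4↦9, 5↦1, 6↦8, 7↦8, 8↦1, 9↦9, 10↦10]  zeros at y ∈ ∅
  x = 10: [0↦9, 1↦9, 2↦2, 3↦10, 4↦0, 5↦5, 6↦3, 7↦5, 8↦0, 9↦10, 10↦2]  zeros at y ∈ {4, 8}
Collecting zeros: affine points = {(0, 4), (0, 7), (5, 7), (5, 10), (6, 6), (6, 10), (8, 6), (8, 8), (10, 4), (10, 8)}.
Total count |C(F_11)_aff| = 10.


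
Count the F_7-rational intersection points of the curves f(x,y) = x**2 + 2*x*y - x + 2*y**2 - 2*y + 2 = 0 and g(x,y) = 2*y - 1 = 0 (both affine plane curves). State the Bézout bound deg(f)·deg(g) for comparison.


Common zeros: {(3, 4), (4, 4)}; count = 2; Bézout bound = 2.

deg(f) = 2, deg(g) = 1, so Bézout bound = 2.
Scan x ∈ F_7. For each x, list the y ∈ F_7 with f(x, y) ≡ 0 and those with g(x, y) ≡ 0 (mod 7); the common zeros in that column are the intersection.
  x = 0: f ≡ 0 at y ∈ {3, 5}; g ≡ 0 at y ∈ {4}; common: ∅.
  x = 1: f ≡ 0 at y ∈ ∅; g ≡ 0 at y ∈ {4}; common: ∅.
  x = 2: f ≡ 0 at y ∈ {3}; g ≡ 0 at y ∈ {4}; common: ∅.
  x = 3: f ≡ 0 at y ∈ {1, 4}; g ≡ 0 at y ∈ {4}; common: {4}.
  x = 4: f ≡ 0 at y ∈ {0, 4}; g ≡ 0 at y ∈ {4}; common: {4}.
  x = 5: f ≡ 0 at y ∈ {5}; g ≡ 0 at y ∈ {4}; common: ∅.
  x = 6: f ≡ 0 at y ∈ ∅; g ≡ 0 at y ∈ {4}; common: ∅.
Collecting: common zeros = {(3, 4), (4, 4)}, so the count is 2.
Comparison with the Bézout bound: 2 ≤ 2 = deg(f)·deg(g), as expected for curves with no common component (the bound is attained).


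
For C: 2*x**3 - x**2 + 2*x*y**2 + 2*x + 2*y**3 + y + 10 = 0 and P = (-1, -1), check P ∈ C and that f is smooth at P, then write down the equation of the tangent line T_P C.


Tangent line at P: 12*x + 11*y + 23 = 0.

Step 1: f(-1, -1) = 0, so P lies on C.
Step 2: partial derivatives
  f_x(x, y) = 6*x**2 - 2*x + 2*y**2 + 2, f_y(x, y) = 4*x*y + 6*y**2 + 1.
  f_x(P) = 12, f_y(P) = 11 (gradient nonzero, so P is smooth).
Step 3: tangent line at P: 12·(x − -1) + 11·(y − -1) = 0.
Expanding: 12*x + 11*y + 23 = 0.


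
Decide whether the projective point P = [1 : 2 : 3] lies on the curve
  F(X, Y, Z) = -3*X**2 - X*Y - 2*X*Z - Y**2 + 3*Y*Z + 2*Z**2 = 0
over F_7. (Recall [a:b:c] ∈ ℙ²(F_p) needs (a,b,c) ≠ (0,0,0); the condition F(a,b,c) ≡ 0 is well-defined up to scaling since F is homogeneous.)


F(1,2,3) ≡ 0 (mod 7); P is on the curve.

Evaluate F(1, 2, 3) term-by-term (mod 7).
  -3*X**2 ↦ -3·1·1·1 = -3
  -X*Y ↦ -1·1·2·1 = -2
  -2*X*Z ↦ -2·1·1·3 = -6
  -Y**2 ↦ -1·1·4·1 = -4
  3*Y*Z ↦ 3·1·2·3 = 18
  2*Z**2 ↦ 2·1·1·9 = 18
Sum: F(1, 2, 3) = (-3) + (-2) + (-6) + (-4) + (18) + (18) = 21.
Reducing mod 7: 21 ≡ 0 (mod 7).
Since F(a, b, c) ≡ 0 (mod 7), P lies on the curve.


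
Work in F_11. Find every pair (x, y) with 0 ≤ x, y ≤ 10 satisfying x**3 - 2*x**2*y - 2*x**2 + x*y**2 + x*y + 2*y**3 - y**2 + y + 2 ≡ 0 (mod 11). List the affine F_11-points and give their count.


Affine F_11-points: {(1, 3), (2, 1), (2, 6), (2, 9), (3, 0), (4, 8), (5, 0), (5, 9), (6, 1), (7, 1), (7, 8), (7, 10), (9, 7)}; count = 13.

For each of the 121 pairs (x, y) ∈ F_11², evaluate f(x, y) mod 11. Record the zeros.
  x = 0: [0↦2, 1↦4, 2↦5, 3↦6, 4↦8, 5↦1, 6↦8, 7↦8, 8↦2, 9↦2, 10↦9]  zeros at y ∈ ∅
  x = 1: [0↦1, 1↦3, 2↦6, 3↦0, 4↦8, 5↦9, 6↦4, 7↦5, 8↦2, 9↦7, 10↦10]  zeros at y ∈ {3}
  x = 2: [0↦2, 1↦0, 2↦1, 3↦6, 4↦5, 5↦10, 6↦0, 7↦9, 8↦5, 9↦0, 10↦6]  zeros at y ∈ {1, 6, 9}
  x = 3: [0↦0, 1↦1, 2↦7, 3↦8, 4↦5, 5↦10, 6↦2, 7↦4, 8↦6, 9↦9, 10↦3]  zeros at y ∈ {0}
  x = 4: [0↦1, 1↦1, 2↦8, 3↦1, 4↦3, 5↦4, 6↦5, 7↦7, 8↦0, 9↦7, 10↦7]  zeros at y ∈ {8}
  x = 5: [0↦0, 1↦6, 2↦10, 3↦2, 4↦5, 5↦9, 6↦4, 7↦2, 8↦4, 9↦0, 10↦2]  zeros at y ∈ {0, 9}
  x = 6: [0↦3, 1↦0, 2↦8, 3↦6, 4↦6, 5↦9, 6↦5, 7↦6, 8↦2, 9↦5, 10↦5]  zeros at y ∈ {1}
  x = 7: [0↦5, 1↦0, 2↦8, 3↦8, 4↦1, 5↦10, 6↦3, 7↦3, 8↦0, 9↦6, 10↦0]  zeros at y ∈ {1, 8, 10}
  x = 8: [0↦1, 1↦1, 2↦5, 3↦3, 4↦7, 5↦7, 6↦4, 7↦10, 8↦4, 9↦9, 10↦4]  zeros at y ∈ ∅
  x = 9: [0↦8, 1↦9, 2↦5, 3↦8, 4↦8, 5↦6, 6↦3, 7↦0, 8↦9, 9↦9, 10↦1]  zeros at y ∈ {7}
  x = 10: [0↦10, 1↦8, 2↦3, 3↦7, 4↦10, 5↦2, 6↦6, 7↦1, 8↦10, 9↦1, 10↦8]  zeros at y ∈ ∅
Collecting zeros: affine points = {(1, 3), (2, 1), (2, 6), (2, 9), (3, 0), (4, 8), (5, 0), (5, 9), (6, 1), (7, 1), (7, 8), (7, 10), (9, 7)}.
Total count |C(F_11)_aff| = 13.


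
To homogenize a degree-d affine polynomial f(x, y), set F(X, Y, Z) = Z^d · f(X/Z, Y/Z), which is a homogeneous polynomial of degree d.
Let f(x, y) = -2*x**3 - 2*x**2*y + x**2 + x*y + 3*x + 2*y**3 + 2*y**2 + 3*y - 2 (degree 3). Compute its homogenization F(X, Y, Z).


F(X, Y, Z) = -2*X**3 - 2*X**2*Y + X**2*Z + X*Y*Z + 3*X*Z**2 + 2*Y**3 + 2*Y**2*Z + 3*Y*Z**2 - 2*Z**3

deg(f) = 3.
Substitute x = X/Z, y = Y/Z into f, then multiply by Z^3.
  monomial -2·x^3·y^0 ↦ -2·X^3·Y^0·Z^0.
  monomial -2·x^2·y^1 ↦ -2·X^2·Y^1·Z^0.
  monomial 1·x^2·y^0 ↦ 1·X^2·Y^0·Z^1.
  monomial 1·x^1·y^1 ↦ 1·X^1·Y^1·Z^1.
  monomial 3·x^1·y^0 ↦ 3·X^1·Y^0·Z^2.
  monomial 2·x^0·y^3 ↦ 2·X^0·Y^3·Z^0.
  monomial 2·x^0·y^2 ↦ 2·X^0·Y^2·Z^1.
  monomial 3·x^0·y^1 ↦ 3·X^0·Y^1·Z^2.
  monomial -2·x^0·y^0 ↦ -2·X^0·Y^0·Z^3.
Collecting: F(X, Y, Z) = -2*X**3 - 2*X**2*Y + X**2*Z + X*Y*Z + 3*X*Z**2 + 2*Y**3 + 2*Y**2*Z + 3*Y*Z**2 - 2*Z**3.


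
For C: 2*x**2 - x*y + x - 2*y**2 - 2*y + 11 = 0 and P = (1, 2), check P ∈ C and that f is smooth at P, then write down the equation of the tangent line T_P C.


Tangent line at P: 3*x - 11*y + 19 = 0.

Step 1: f(1, 2) = 0, so P lies on C.
Step 2: partial derivatives
  f_x(x, y) = 4*x - y + 1, f_y(x, y) = -x - 4*y - 2.
  f_x(P) = 3, f_y(P) = -11 (gradient nonzero, so P is smooth).
Step 3: tangent line at P: 3·(x − 1) + -11·(y − 2) = 0.
Expanding: 3*x - 11*y + 19 = 0.


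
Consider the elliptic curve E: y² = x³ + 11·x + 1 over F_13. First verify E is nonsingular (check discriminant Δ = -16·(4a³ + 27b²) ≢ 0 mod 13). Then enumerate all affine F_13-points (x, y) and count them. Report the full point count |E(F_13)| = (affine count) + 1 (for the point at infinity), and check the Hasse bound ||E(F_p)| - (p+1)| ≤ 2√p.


Affine points = {(0, 1), (0, 12), (1, 0), (3, 3), (3, 10), (5, 5), (5, 8), (6, 6), (6, 7), (8, 4), (8, 9), (9, 6), (9, 7), (11, 6), (11, 7)}; affine count = 15; |E(F_13)| = 16.

Discriminant check: Δ ∝ 4a³ + 27b² = 4·11³ + 27·1² = 4·1331 + 27·1 ≡ 8 (mod 13). Nonzero ⇒ E is nonsingular.
For each x ∈ F_13, compute rhs = x³ + 11·x + 1 mod 13, then count y ∈ F_13 with y² ≡ rhs.
  x = 0: rhs = 1, matching y values: 1, 12 (2 points).
  x = 1: rhs = 0, matching y values: 0 (1 points).
  x = 2: rhs = 5, matching y values: none (0 points).
  x = 3: rhs = 9, matching y values: 3, 10 (2 points).
  x = 4: rhs = 5, matching y values: none (0 points).
  x = 5: rhs = 12, matching y values: 5, 8 (2 points).
  x = 6: rhs = 10, matching y values: 6, 7 (2 points).
  x = 7: rhs = 5, matching y values: none (0 points).
  x = 8: rhs = 3, matching y values: 4, 9 (2 points).
  x = 9: rhs = 10, matching y values: 6, 7 (2 points).
  x = 10: rhs = 6, matching y values: none (0 points).
  x = 11: rhs = 10, matching y values: 6, 7 (2 points).
  x = 12: rhs = 2, matching y values: none (0 points).
Total affine count: 15.
Full point count |E(F_13)| = 15 + 1 = 16.
Hasse bound: |16 − (13+1)| = |2| = 2 ≤ 2√13 ≈ 7.2111 ✓.


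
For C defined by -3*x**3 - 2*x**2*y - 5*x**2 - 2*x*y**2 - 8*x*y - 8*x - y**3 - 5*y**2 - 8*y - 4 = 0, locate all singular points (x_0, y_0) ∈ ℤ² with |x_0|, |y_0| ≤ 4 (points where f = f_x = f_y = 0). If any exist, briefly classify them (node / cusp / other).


Singular points: {(0, -2)}; classification: node.

Compute partial derivatives:
  f_x = -9*x**2 - 4*x*y - 10*x - 2*y**2 - 8*y - 8.
  f_y = -2*x**2 - 4*x*y - 8*x - 3*y**2 - 10*y - 8.
Scan x_0 ∈ {−4, ..., 4}. For each x_0, f_y(x_0, y) is a polynomial in y; find its integer roots y ∈ {−4, ..., 4}, then test f_x and f at those candidates.
  x = -4: f_y(-4, y) = -3*y**2 + 6*y - 8; no integer root y with |y| ≤ 4.
  x = -3: f_y(-3, y) = -3*y**2 + 2*y - 2; no integer root y with |y| ≤ 4.
  x = -2: f_y(-2, y) = -3*y**2 - 2*y; vanishes at y ∈ {0}. (-2, 0): f_x = -24 ≠ 0.
  x = -1: f_y(-1, y) = -3*y**2 - 6*y - 2; no integer root y with |y| ≤ 4.
  x = 0: f_y(0, y) = -3*y**2 - 10*y - 8; vanishes at y ∈ {-2}. (0, -2): f_x = 0, f = 0 — SINGULAR.
  x = 1: f_y(1, y) = -3*y**2 - 14*y - 18; no integer root y with |y| ≤ 4.
  x = 2: f_y(2, y) = -3*y**2 - 18*y - 32; no integer root y with |y| ≤ 4.
  x = 3: f_y(3, y) = -3*y**2 - 22*y - 50; no integer root y with |y| ≤ 4.
  x = 4: f_y(4, y) = -3*y**2 - 26*y - 72; no integer root y with |y| ≤ 4.
Only singular point on the grid: (0, -2).
Classify: substitute x = 0 + u, y = -2 + v and expand: f = -3*u**3 - 2*u**2*v - u**2 - 2*u*v**2 - v**3 + v**2.
No constant or linear terms (consistent with a singular point). Quadratic part: -u**2 + v**2. Cubic part: -3*u**3 - 2*u**2*v - 2*u*v**2 - v**3.
The quadratic part v**2 - u**2 = (v − u)(v + u) splits into two distinct linear factors, so there are two distinct tangent lines y − -2 = ±(x − 0) — this is a node (ordinary double point).
Classification: node.


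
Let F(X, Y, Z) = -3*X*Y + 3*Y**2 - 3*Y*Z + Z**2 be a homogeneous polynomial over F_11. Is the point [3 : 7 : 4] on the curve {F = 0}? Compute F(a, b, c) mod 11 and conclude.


F(3,7,4) ≡ 5 (mod 11); P is NOT on the curve.

Evaluate F(3, 7, 4) term-by-term (mod 11).
  -3*X*Y ↦ -3·3·7·1 = -63
  3*Y**2 ↦ 3·1·49·1 = 147
  -3*Y*Z ↦ -3·1·7·4 = -84
  Z**2 ↦ 1·1·1·16 = 16
Sum: F(3, 7, 4) = (-63) + (147) + (-84) + (16) = 16.
Reducing mod 11: 16 ≡ 5 (mod 11).
Since F(a, b, c) ≡ 5 ≠ 0 (mod 11), P does NOT lie on the curve.


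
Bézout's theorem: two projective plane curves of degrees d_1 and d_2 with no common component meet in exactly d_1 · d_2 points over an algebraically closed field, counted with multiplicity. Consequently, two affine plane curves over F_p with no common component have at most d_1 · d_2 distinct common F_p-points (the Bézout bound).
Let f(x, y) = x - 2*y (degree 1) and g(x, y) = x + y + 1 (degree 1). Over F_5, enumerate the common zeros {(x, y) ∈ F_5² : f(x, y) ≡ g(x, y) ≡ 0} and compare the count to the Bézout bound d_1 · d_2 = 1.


Common zeros: {(1, 3)}; count = 1; Bézout bound = 1.

deg(f) = 1, deg(g) = 1, so Bézout bound = 1.
Scan x ∈ F_5. For each x, list the y ∈ F_5 with f(x, y) ≡ 0 and those with g(x, y) ≡ 0 (mod 5); the common zeros in that column are the intersection.
  x = 0: f ≡ 0 at y ∈ {0}; g ≡ 0 at y ∈ {4}; common: ∅.
  x = 1: f ≡ 0 at y ∈ {3}; g ≡ 0 at y ∈ {3}; common: {3}.
  x = 2: f ≡ 0 at y ∈ {1}; g ≡ 0 at y ∈ {2}; common: ∅.
  x = 3: f ≡ 0 at y ∈ {4}; g ≡ 0 at y ∈ {1}; common: ∅.
  x = 4: f ≡ 0 at y ∈ {2}; g ≡ 0 at y ∈ {0}; common: ∅.
Collecting: common zeros = {(1, 3)}, so the count is 1.
Comparison with the Bézout bound: 1 ≤ 1 = deg(f)·deg(g), as expected for curves with no common component (the bound is attained).


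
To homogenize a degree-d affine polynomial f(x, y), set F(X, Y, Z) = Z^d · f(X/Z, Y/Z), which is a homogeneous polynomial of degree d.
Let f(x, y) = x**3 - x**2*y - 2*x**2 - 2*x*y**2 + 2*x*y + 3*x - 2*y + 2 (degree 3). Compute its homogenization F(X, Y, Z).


F(X, Y, Z) = X**3 - X**2*Y - 2*X**2*Z - 2*X*Y**2 + 2*X*Y*Z + 3*X*Z**2 - 2*Y*Z**2 + 2*Z**3

deg(f) = 3.
Substitute x = X/Z, y = Y/Z into f, then multiply by Z^3.
  monomial 1·x^3·y^0 ↦ 1·X^3·Y^0·Z^0.
  monomial -1·x^2·y^1 ↦ -1·X^2·Y^1·Z^0.
  monomial -2·x^2·y^0 ↦ -2·X^2·Y^0·Z^1.
  monomial -2·x^1·y^2 ↦ -2·X^1·Y^2·Z^0.
  monomial 2·x^1·y^1 ↦ 2·X^1·Y^1·Z^1.
  monomial 3·x^1·y^0 ↦ 3·X^1·Y^0·Z^2.
  monomial -2·x^0·y^1 ↦ -2·X^0·Y^1·Z^2.
  monomial 2·x^0·y^0 ↦ 2·X^0·Y^0·Z^3.
Collecting: F(X, Y, Z) = X**3 - X**2*Y - 2*X**2*Z - 2*X*Y**2 + 2*X*Y*Z + 3*X*Z**2 - 2*Y*Z**2 + 2*Z**3.


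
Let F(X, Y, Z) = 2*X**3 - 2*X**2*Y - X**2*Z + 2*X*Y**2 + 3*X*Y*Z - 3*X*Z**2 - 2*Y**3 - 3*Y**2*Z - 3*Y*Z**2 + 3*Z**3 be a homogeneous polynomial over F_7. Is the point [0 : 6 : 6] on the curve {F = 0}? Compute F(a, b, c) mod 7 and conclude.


F(0,6,6) ≡ 5 (mod 7); P is NOT on the curve.

Evaluate F(0, 6, 6) term-by-term (mod 7).
  2*X**3 ↦ 2·0·1·1 = 0
  -2*X**2*Y ↦ -2·0·6·1 = 0
  -X**2*Z ↦ -1·0·1·6 = 0
  2*X*Y**2 ↦ 2·0·36·1 = 0
  3*X*Y*Z ↦ 3·0·6·6 = 0
  -3*X*Z**2 ↦ -3·0·1·36 = 0
  -2*Y**3 ↦ -2·1·216·1 = -432
  -3*Y**2*Z ↦ -3·1·36·6 = -648
  -3*Y*Z**2 ↦ -3·1·6·36 = -648
  3*Z**3 ↦ 3·1·1·216 = 648
Sum: F(0, 6, 6) = (0) + (0) + (0) + (0) + (0) + (0) + (-432) + (-648) + (-648) + (648) = -1080.
Reducing mod 7: -1080 ≡ 5 (mod 7).
Since F(a, b, c) ≡ 5 ≠ 0 (mod 7), P does NOT lie on the curve.


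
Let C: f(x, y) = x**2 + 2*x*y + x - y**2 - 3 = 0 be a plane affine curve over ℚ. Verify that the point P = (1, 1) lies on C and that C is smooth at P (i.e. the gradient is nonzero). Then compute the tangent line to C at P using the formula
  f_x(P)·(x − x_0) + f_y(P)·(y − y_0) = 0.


Tangent line at P: 5*x - 5 = 0.

Step 1: f(1, 1) = 0, so P lies on C.
Step 2: partial derivatives
  f_x(x, y) = 2*x + 2*y + 1, f_y(x, y) = 2*x - 2*y.
  f_x(P) = 5, f_y(P) = 0 (gradient nonzero, so P is smooth).
Step 3: tangent line at P: 5·(x − 1) + 0·(y − 1) = 0.
Expanding: 5*x - 5 = 0.


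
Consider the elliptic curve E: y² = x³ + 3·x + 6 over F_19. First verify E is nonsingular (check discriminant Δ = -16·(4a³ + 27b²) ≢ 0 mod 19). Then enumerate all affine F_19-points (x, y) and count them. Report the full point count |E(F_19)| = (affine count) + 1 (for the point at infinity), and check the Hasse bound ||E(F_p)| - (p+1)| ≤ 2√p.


Affine points = {(0, 5), (0, 14), (2, 1), (2, 18), (3, 2), (3, 17), (4, 5), (4, 14), (7, 3), (7, 16), (13, 0), (15, 5), (15, 14), (17, 7), (17, 12)}; affine count = 15; |E(F_19)| = 16.

Discriminant check: Δ ∝ 4a³ + 27b² = 4·3³ + 27·6² = 4·27 + 27·36 ≡ 16 (mod 19). Nonzero ⇒ E is nonsingular.
For each x ∈ F_19, compute rhs = x³ + 3·x + 6 mod 19, then count y ∈ F_19 with y² ≡ rhs.
  x = 0: rhs = 6, matching y values: 5, 14 (2 points).
  x = 1: rhs = 10, matching y values: none (0 points).
  x = 2: rhs = 1, matching y values: 1, 18 (2 points).
  x = 3: rhs = 4, matching y values: 2, 17 (2 points).
  x = 4: rhs = 6, matching y values: 5, 14 (2 points).
  x = 5: rhs = 13, matching y values: none (0 points).
  x = 6: rhs = 12, matching y values: none (0 points).
  x = 7: rhs = 9, matching y values: 3, 16 (2 points).
  x = 8: rhs = 10, matching y values: none (0 points).
  x = 9: rhs = 2, matching y values: none (0 points).
  x = 10: rhs = 10, matching y values: none (0 points).
  x = 11: rhs = 2, matching y values: none (0 points).
  x = 12: rhs = 3, matching y values: none (0 points).
  x = 13: rhs = 0, matching y values: 0 (1 points).
  x = 14: rhs = 18, matching y values: none (0 points).
  x = 15: rhs = 6, matching y values: 5, 14 (2 points).
  x = 16: rhs = 8, matching y values: none (0 points).
  x = 17: rhs = 11, matching y values: 7, 12 (2 points).
  x = 18: rhs = 2, matching y values: none (0 points).
Total affine count: 15.
Full point count |E(F_19)| = 15 + 1 = 16.
Hasse bound: |16 − (19+1)| = |-4| = 4 ≤ 2√19 ≈ 8.7178 ✓.


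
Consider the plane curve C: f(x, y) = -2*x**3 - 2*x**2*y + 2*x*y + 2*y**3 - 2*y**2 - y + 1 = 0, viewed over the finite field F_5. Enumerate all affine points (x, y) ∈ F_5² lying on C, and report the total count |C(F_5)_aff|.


Affine F_5-points: {(0, 1), (1, 2), (2, 0), (2, 1)}; count = 4.

For each of the 25 pairs (x, y) ∈ F_5², evaluate f(x, y) mod 5. Record the zeros.
  x = 0: [0↦1, 1↦0, 2↦2, 3↦4, 4↦3]  zeros at y ∈ {1}
  x = 1: [0↦4, 1↦3, 2↦0, 3↦2, 4↦1]  zeros at y ∈ {2}
  x = 2: [0↦0, 1↦0, 2↦3, 3↦1, 4↦1]  zeros at y ∈ {0, 1}
  x = 3: [0↦2, 1↦4, 2↦4, 3↦4, 4↦1]  zeros at y ∈ ∅
  x = 4: [0↦3, 1↦3, 2↦1, 3↦4, 4↦4]  zeros at y ∈ ∅
Collecting zeros: affine points = {(0, 1), (1, 2), (2, 0), (2, 1)}.
Total count |C(F_5)_aff| = 4.


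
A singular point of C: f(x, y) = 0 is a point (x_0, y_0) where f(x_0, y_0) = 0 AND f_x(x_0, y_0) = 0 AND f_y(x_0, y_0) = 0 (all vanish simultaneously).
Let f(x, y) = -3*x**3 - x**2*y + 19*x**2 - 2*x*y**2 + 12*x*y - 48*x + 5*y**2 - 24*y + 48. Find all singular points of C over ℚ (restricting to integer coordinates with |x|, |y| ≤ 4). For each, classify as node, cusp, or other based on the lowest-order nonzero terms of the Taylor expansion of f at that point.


Singular points: {(2, 2)}; classification: node.

Compute partial derivatives:
  f_x = -9*x**2 - 2*x*y + 38*x - 2*y**2 + 12*y - 48.
  f_y = -x**2 - 4*x*y + 12*x + 10*y - 24.
Scan x_0 ∈ {−4, ..., 4}. For each x_0, f_y(x_0, y) is a polynomial in y; find its integer roots y ∈ {−4, ..., 4}, then test f_x and f at those candidates.
  x = -4: f_y(-4, y) = 26*y - 88; no integer root y with |y| ≤ 4.
  x = -3: f_y(-3, y) = 22*y - 69; no integer root y with |y| ≤ 4.
  x = -2: f_y(-2, y) = 18*y - 52; no integer root y with |y| ≤ 4.
  x = -1: f_y(-1, y) = 14*y - 37; no integer root y with |y| ≤ 4.
  x = 0: f_y(0, y) = 10*y - 24; no integer root y with |y| ≤ 4.
  x = 1: f_y(1, y) = 6*y - 13; no integer root y with |y| ≤ 4.
  x = 2: f_y(2, y) = 2*y - 4; vanishes at y ∈ {2}. (2, 2): f_x = 0, f = 0 — SINGULAR.
  x = 3: f_y(3, y) = 3 - 2*y; no integer root y with |y| ≤ 4.
  x = 4: f_y(4, y) = 8 - 6*y; no integer root y with |y| ≤ 4.
Only singular point on the grid: (2, 2).
Classify: substitute x = 2 + u, y = 2 + v and expand: f = -3*u**3 - u**2*v - u**2 - 2*u*v**2 + v**2.
No constant or linear terms (consistent with a singular point). Quadratic part: -u**2 + v**2. Cubic part: -3*u**3 - u**2*v - 2*u*v**2.
The quadratic part v**2 - u**2 = (v − u)(v + u) splits into two distinct linear factors, so there are two distinct tangent lines y − 2 = ±(x − 2) — this is a node (ordinary double point).
Classification: node.


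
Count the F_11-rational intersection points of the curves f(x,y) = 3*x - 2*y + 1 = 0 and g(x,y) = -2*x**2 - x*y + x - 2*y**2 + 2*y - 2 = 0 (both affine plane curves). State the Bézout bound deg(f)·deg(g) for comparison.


Common zeros: ∅; count = 0; Bézout bound = 2.

deg(f) = 1, deg(g) = 2, so Bézout bound = 2.
Scan x ∈ F_11. For each x, list the y ∈ F_11 with f(x, y) ≡ 0 and those with g(x, y) ≡ 0 (mod 11); the common zeros in that column are the intersection.
  x = 0: f ≡ 0 at y ∈ {6}; g ≡ 0 at y ∈ ∅; common: ∅.
  x = 1: f ≡ 0 at y ∈ {2}; g ≡ 0 at y ∈ ∅; common: ∅.
  x = 2: f ≡ 0 at y ∈ {9}; g ≡ 0 at y ∈ ∅; common: ∅.
  x = 3: f ≡ 0 at y ∈ {5}; g ≡ 0 at y ∈ ∅; common: ∅.
  x = 4: f ≡ 0 at y ∈ {1}; g ≡ 0 at y ∈ ∅; common: ∅.
  x = 5: f ≡ 0 at y ∈ {8}; g ≡ 0 at y ∈ ∅; common: ∅.
  x = 6: f ≡ 0 at y ∈ {4}; g ≡ 0 at y ∈ {10}; common: ∅.
  x = 7: f ≡ 0 at y ∈ {0}; g ≡ 0 at y ∈ ∅; common: ∅.
  x = 8: f ≡ 0 at y ∈ {7}; g ≡ 0 at y ∈ ∅; common: ∅.
  x = 9: f ≡ 0 at y ∈ {3}; g ≡ 0 at y ∈ ∅; common: ∅.
  x = 10: f ≡ 0 at y ∈ {10}; g ≡ 0 at y ∈ ∅; common: ∅.
Collecting: common zeros = ∅, so the count is 0.
Comparison with the Bézout bound: 0 ≤ 2 = deg(f)·deg(g), as expected for curves with no common component (the affine F_11-count falls short of the bound because intersections may lie at infinity, over extension fields, or carry multiplicity).


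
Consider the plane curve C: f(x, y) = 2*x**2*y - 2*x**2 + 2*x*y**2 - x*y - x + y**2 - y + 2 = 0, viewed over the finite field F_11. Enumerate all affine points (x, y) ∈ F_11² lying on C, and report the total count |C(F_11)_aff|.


Affine F_11-points: {(0, 5), (0, 7), (1, 2), (1, 9), (2, 2), (2, 8), (6, 8), (6, 9), (9, 7)}; count = 9.

For each of the 121 pairs (x, y) ∈ F_11², evaluate f(x, y) mod 11. Record the zeros.
  x = 0: [0↦2, 1↦2, 2↦4, 3↦8, 4↦3, 5↦0, 6↦10, 7↦0, 8↦3, 9↦8, 10↦4]  zeros at y ∈ {5, 7}
  x = 1: [0↦10, 1↦2, 2↦0, 3↦4, 4↦3, 5↦8, 6↦8, 7↦3, 8↦4, 9↦0, 10↦2]  zeros at y ∈ {2, 9}
  x = 2: [0↦3, 1↦2, 2↦0, 3↦8, 4↦4, 5↦10, 6↦4, 7↦8, 8↦0, 9↦2, 10↦3]  zeros at y ∈ {2, 8}
  x = 3: [0↦3, 1↦2, 2↦4, 3↦9, 4↦6, 5↦6, 6↦9, 7↦4, 8↦2, 9↦3, 10↦7]  zeros at y ∈ ∅
  x = 4: [0↦10, 1↦2, 2↦1, 3↦7, 4↦9, 5↦7, 6↦1, 7↦2, 8↦10, 9↦3, 10↦3]  zeros at y ∈ ∅
  x = 5: [0↦2, 1↦2, 2↦2, 3↦2, 4↦2, 5↦2, 6↦2, 7↦2, 8↦2, 9↦2, 10↦2]  zeros at y ∈ ∅
  x = 6: [0↦1, 1↦2, 2↦7, 3↦5, 4↦7, 5↦2, 6↦1, 7↦4, 8↦0, 9↦0, 10↦4]  zeros at y ∈ {8, 9}
  x = 7: [0↦7, 1↦2, 2↦5, 3↦5, 4↦2, 5↦7, 6↦9, 7↦8, 8↦4, 9↦8, 10↦9]  zeros at y ∈ ∅
  x = 8: [0↦9, 1↦2, 2↦7, 3↦2, 4↦9, 5↦6, 6↦4, 7↦3, 8↦3, 9↦4, 10↦6]  zeros at y ∈ ∅
  x = 9: [0↦7, 1↦2, 2↦2, 3↦7, 4↦6, 5↦10, 6↦8, 7↦0, 8↦8, 9↦10, 10↦6]  zeros at y ∈ {7}
  x = 10: [0↦1, 1↦2, 2↦1, 3↦9, 4↦4, 5↦8, 6↦10, 7↦10, 8↦8, 9↦4, 10↦9]  zeros at y ∈ ∅
Collecting zeros: affine points = {(0, 5), (0, 7), (1, 2), (1, 9), (2, 2), (2, 8), (6, 8), (6, 9), (9, 7)}.
Total count |C(F_11)_aff| = 9.


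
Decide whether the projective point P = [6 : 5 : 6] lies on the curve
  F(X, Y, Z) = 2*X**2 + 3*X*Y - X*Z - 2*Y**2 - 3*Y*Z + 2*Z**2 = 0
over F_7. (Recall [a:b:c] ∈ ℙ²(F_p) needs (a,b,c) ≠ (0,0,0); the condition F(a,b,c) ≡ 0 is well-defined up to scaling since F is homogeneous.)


F(6,5,6) ≡ 2 (mod 7); P is NOT on the curve.

Evaluate F(6, 5, 6) term-by-term (mod 7).
  2*X**2 ↦ 2·36·1·1 = 72
  3*X*Y ↦ 3·6·5·1 = 90
  -X*Z ↦ -1·6·1·6 = -36
  -2*Y**2 ↦ -2·1·25·1 = -50
  -3*Y*Z ↦ -3·1·5·6 = -90
  2*Z**2 ↦ 2·1·1·36 = 72
Sum: F(6, 5, 6) = (72) + (90) + (-36) + (-50) + (-90) + (72) = 58.
Reducing mod 7: 58 ≡ 2 (mod 7).
Since F(a, b, c) ≡ 2 ≠ 0 (mod 7), P does NOT lie on the curve.


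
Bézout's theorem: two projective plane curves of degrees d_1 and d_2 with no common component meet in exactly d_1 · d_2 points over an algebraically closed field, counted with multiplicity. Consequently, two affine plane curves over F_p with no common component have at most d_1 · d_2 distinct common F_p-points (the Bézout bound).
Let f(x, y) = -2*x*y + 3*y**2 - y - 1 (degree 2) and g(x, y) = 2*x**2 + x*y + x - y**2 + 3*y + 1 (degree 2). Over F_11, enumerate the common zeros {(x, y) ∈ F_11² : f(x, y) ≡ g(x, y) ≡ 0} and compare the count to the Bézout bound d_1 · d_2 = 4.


Common zeros: ∅; count = 0; Bézout bound = 4.

deg(f) = 2, deg(g) = 2, so Bézout bound = 4.
Scan x ∈ F_11. For each x, list the y ∈ F_11 with f(x, y) ≡ 0 and those with g(x, y) ≡ 0 (mod 11); the common zeros in that column are the intersection.
  x = 0: f ≡ 0 at y ∈ ∅; g ≡ 0 at y ∈ ∅; common: ∅.
  x = 1: f ≡ 0 at y ∈ ∅; g ≡ 0 at y ∈ ∅; common: ∅.
  x = 2: f ≡ 0 at y ∈ {3, 6}; g ≡ 0 at y ∈ {0, 5}; common: ∅.
  x = 3: f ≡ 0 at y ∈ ∅; g ≡ 0 at y ∈ {0, 6}; common: ∅.
  x = 4: f ≡ 0 at y ∈ {4, 10}; g ≡ 0 at y ∈ ∅; common: ∅.
  x = 5: f ≡ 0 at y ∈ {2, 9}; g ≡ 0 at y ∈ ∅; common: ∅.
  x = 6: f ≡ 0 at y ∈ {1, 7}; g ≡ 0 at y ∈ {4, 5}; common: ∅.
  x = 7: f ≡ 0 at y ∈ ∅; g ≡ 0 at y ∈ ∅; common: ∅.
  x = 8: f ≡ 0 at y ∈ {5, 8}; g ≡ 0 at y ∈ {4, 7}; common: ∅.
  x = 9: f ≡ 0 at y ∈ ∅; g ≡ 0 at y ∈ ∅; common: ∅.
  x = 10: f ≡ 0 at y ∈ ∅; g ≡ 0 at y ∈ {6, 7}; common: ∅.
Collecting: common zeros = ∅, so the count is 0.
Comparison with the Bézout bound: 0 ≤ 4 = deg(f)·deg(g), as expected for curves with no common component (the affine F_11-count falls short of the bound because intersections may lie at infinity, over extension fields, or carry multiplicity).


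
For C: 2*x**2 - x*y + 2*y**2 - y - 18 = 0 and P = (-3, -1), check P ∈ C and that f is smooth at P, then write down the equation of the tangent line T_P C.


Tangent line at P: -11*x - 2*y - 35 = 0.

Step 1: f(-3, -1) = 0, so P lies on C.
Step 2: partial derivatives
  f_x(x, y) = 4*x - y, f_y(x, y) = -x + 4*y - 1.
  f_x(P) = -11, f_y(P) = -2 (gradient nonzero, so P is smooth).
Step 3: tangent line at P: -11·(x − -3) + -2·(y − -1) = 0.
Expanding: -11*x - 2*y - 35 = 0.


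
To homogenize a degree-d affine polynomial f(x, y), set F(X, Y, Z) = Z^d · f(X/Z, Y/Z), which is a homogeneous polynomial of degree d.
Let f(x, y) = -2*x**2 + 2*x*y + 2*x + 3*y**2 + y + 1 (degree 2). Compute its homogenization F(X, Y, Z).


F(X, Y, Z) = -2*X**2 + 2*X*Y + 2*X*Z + 3*Y**2 + Y*Z + Z**2

deg(f) = 2.
Substitute x = X/Z, y = Y/Z into f, then multiply by Z^2.
  monomial -2·x^2·y^0 ↦ -2·X^2·Y^0·Z^0.
  monomial 2·x^1·y^1 ↦ 2·X^1·Y^1·Z^0.
  monomial 2·x^1·y^0 ↦ 2·X^1·Y^0·Z^1.
  monomial 3·x^0·y^2 ↦ 3·X^0·Y^2·Z^0.
  monomial 1·x^0·y^1 ↦ 1·X^0·Y^1·Z^1.
  monomial 1·x^0·y^0 ↦ 1·X^0·Y^0·Z^2.
Collecting: F(X, Y, Z) = -2*X**2 + 2*X*Y + 2*X*Z + 3*Y**2 + Y*Z + Z**2.


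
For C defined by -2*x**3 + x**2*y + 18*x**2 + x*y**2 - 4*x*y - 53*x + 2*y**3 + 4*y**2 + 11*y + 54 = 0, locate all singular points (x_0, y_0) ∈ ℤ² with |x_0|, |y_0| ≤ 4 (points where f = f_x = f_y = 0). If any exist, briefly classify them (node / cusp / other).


Singular points: {(3, -1)}; classification: node.

Compute partial derivatives:
  f_x = -6*x**2 + 2*x*y + 36*x + y**2 - 4*y - 53.
  f_y = x**2 + 2*x*y - 4*x + 6*y**2 + 8*y + 11.
Scan x_0 ∈ {−4, ..., 4}. For each x_0, f_y(x_0, y) is a polynomial in y; find its integer roots y ∈ {−4, ..., 4}, then test f_x and f at those candidates.
  x = -4: f_y(-4, y) = 6*y**2 + 43; no integer root y with |y| ≤ 4.
  x = -3: f_y(-3, y) = 6*y**2 + 2*y + 32; no integer root y with |y| ≤ 4.
  x = -2: f_y(-2, y) = 6*y**2 + 4*y + 23; no integer root y with |y| ≤ 4.
  x = -1: f_y(-1, y) = 6*y**2 + 6*y + 16; no integer root y with |y| ≤ 4.
  x = 0: f_y(0, y) = 6*y**2 + 8*y + 11; no integer root y with |y| ≤ 4.
  x = 1: f_y(1, y) = 6*y**2 + 10*y + 8; no integer root y with |y| ≤ 4.
  x = 2: f_y(2, y) = 6*y**2 + 12*y + 7; no integer root y with |y| ≤ 4.
  x = 3: f_y(3, y) = 6*y**2 + 14*y + 8; vanishes at y ∈ {-1}. (3, -1): f_x = 0, f = 0 — SINGULAR.
  x = 4: f_y(4, y) = 6*y**2 + 16*y + 11; no integer root y with |y| ≤ 4.
Only singular point on the grid: (3, -1).
Classify: substitute x = 3 + u, y = -1 + v and expand: f = -2*u**3 + u**2*v - u**2 + u*v**2 + 2*v**3 + v**2.
No constant or linear terms (consistent with a singular point). Quadratic part: -u**2 + v**2. Cubic part: -2*u**3 + u**2*v + u*v**2 + 2*v**3.
The quadratic part v**2 - u**2 = (v − u)(v + u) splits into two distinct linear factors, so there are two distinct tangent lines y − -1 = ±(x − 3) — this is a node (ordinary double point).
Classification: node.


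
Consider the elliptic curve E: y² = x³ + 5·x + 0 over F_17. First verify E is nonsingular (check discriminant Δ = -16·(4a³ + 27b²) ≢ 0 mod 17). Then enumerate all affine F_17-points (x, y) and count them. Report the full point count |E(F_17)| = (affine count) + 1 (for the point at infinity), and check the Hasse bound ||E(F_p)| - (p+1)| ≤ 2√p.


Affine points = {(0, 0), (2, 1), (2, 16), (3, 5), (3, 12), (4, 4), (4, 13), (6, 5), (6, 12), (7, 2), (7, 15), (8, 5), (8, 12), (9, 3), (9, 14), (10, 8), (10, 9), (11, 3), (11, 14), (13, 1), (13, 16), (14, 3), (14, 14), (15, 4), (15, 13)}; affine count = 25; |E(F_17)| = 26.

Discriminant check: Δ ∝ 4a³ + 27b² = 4·5³ + 27·0² = 4·125 + 27·0 ≡ 7 (mod 17). Nonzero ⇒ E is nonsingular.
For each x ∈ F_17, compute rhs = x³ + 5·x + 0 mod 17, then count y ∈ F_17 with y² ≡ rhs.
  x = 0: rhs = 0, matching y values: 0 (1 points).
  x = 1: rhs = 6, matching y values: none (0 points).
  x = 2: rhs = 1, matching y values: 1, 16 (2 points).
  x = 3: rhs = 8, matching y values: 5, 12 (2 points).
  x = 4: rhs = 16, matching y values: 4, 13 (2 points).
  x = 5: rhs = 14, matching y values: none (0 points).
  x = 6: rhs = 8, matching y values: 5, 12 (2 points).
  x = 7: rhs = 4, matching y values: 2, 15 (2 points).
  x = 8: rhs = 8, matching y values: 5, 12 (2 points).
  x = 9: rhs = 9, matching y values: 3, 14 (2 points).
  x = 10: rhs = 13, matching y values: 8, 9 (2 points).
  x = 11: rhs = 9, matching y values: 3, 14 (2 points).
  x = 12: rhs = 3, matching y values: none (0 points).
  x = 13: rhs = 1, matching y values: 1, 16 (2 points).
  x = 14: rhs = 9, matching y values: 3, 14 (2 points).
  x = 15: rhs = 16, matching y values: 4, 13 (2 points).
  x = 16: rhs = 11, matching y values: none (0 points).
Total affine count: 25.
Full point count |E(F_17)| = 25 + 1 = 26.
Hasse bound: |26 − (17+1)| = |8| = 8 ≤ 2√17 ≈ 8.2462 ✓.


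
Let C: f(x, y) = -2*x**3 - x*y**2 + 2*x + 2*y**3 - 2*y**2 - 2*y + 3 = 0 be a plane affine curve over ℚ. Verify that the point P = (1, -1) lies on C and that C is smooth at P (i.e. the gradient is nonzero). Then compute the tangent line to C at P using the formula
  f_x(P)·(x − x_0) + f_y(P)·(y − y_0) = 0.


Tangent line at P: -5*x + 10*y + 15 = 0.

Step 1: f(1, -1) = 0, so P lies on C.
Step 2: partial derivatives
  f_x(x, y) = -6*x**2 - y**2 + 2, f_y(x, y) = -2*x*y + 6*y**2 - 4*y - 2.
  f_x(P) = -5, f_y(P) = 10 (gradient nonzero, so P is smooth).
Step 3: tangent line at P: -5·(x − 1) + 10·(y − -1) = 0.
Expanding: -5*x + 10*y + 15 = 0.


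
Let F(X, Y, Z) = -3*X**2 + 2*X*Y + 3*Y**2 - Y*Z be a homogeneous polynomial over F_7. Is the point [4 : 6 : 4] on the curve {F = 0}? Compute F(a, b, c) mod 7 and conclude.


F(4,6,4) ≡ 0 (mod 7); P is on the curve.

Evaluate F(4, 6, 4) term-by-term (mod 7).
  -3*X**2 ↦ -3·16·1·1 = -48
  2*X*Y ↦ 2·4·6·1 = 48
  3*Y**2 ↦ 3·1·36·1 = 108
  -Y*Z ↦ -1·1·6·4 = -24
Sum: F(4, 6, 4) = (-48) + (48) + (108) + (-24) = 84.
Reducing mod 7: 84 ≡ 0 (mod 7).
Since F(a, b, c) ≡ 0 (mod 7), P lies on the curve.


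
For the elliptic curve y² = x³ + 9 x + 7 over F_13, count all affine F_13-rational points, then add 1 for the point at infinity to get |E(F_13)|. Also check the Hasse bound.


Affine points = {(1, 2), (1, 11), (3, 3), (3, 10), (4, 4), (4, 9), (6, 2), (6, 11), (7, 6), (7, 7), (12, 6), (12, 7)}; affine count = 12; |E(F_13)| = 13.

Discriminant check: Δ ∝ 4a³ + 27b² = 4·9³ + 27·7² = 4·729 + 27·49 ≡ 1 (mod 13). Nonzero ⇒ E is nonsingular.
For each x ∈ F_13, compute rhs = x³ + 9·x + 7 mod 13, then count y ∈ F_13 with y² ≡ rhs.
  x = 0: rhs = 7, matching y values: none (0 points).
  x = 1: rhs = 4, matching y values: 2, 11 (2 points).
  x = 2: rhs = 7, matching y values: none (0 points).
  x = 3: rhs = 9, matching y values: 3, 10 (2 points).
  x = 4: rhs = 3, matching y values: 4, 9 (2 points).
  x = 5: rhs = 8, matching y values: none (0 points).
  x = 6: rhs = 4, matching y values: 2, 11 (2 points).
  x = 7: rhs = 10, matching y values: 6, 7 (2 points).
  x = 8: rhs = 6, matching y values: none (0 points).
  x = 9: rhs = 11, matching y values: none (0 points).
  x = 10: rhs = 5, matching y values: none (0 points).
  x = 11: rhs = 7, matching y values: none (0 points).
  x = 12: rhs = 10, matching y values: 6, 7 (2 points).
Total affine count: 12.
Full point count |E(F_13)| = 12 + 1 = 13.
Hasse bound: |13 − (13+1)| = |-1| = 1 ≤ 2√13 ≈ 7.2111 ✓.


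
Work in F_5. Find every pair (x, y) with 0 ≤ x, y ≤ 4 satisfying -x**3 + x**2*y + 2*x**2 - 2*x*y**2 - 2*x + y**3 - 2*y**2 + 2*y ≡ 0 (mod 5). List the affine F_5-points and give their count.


Affine F_5-points: {(0, 0), (0, 3), (0, 4), (3, 0), (3, 4), (4, 0)}; count = 6.

For each of the 25 pairs (x, y) ∈ F_5², evaluate f(x, y) mod 5. Record the zeros.
  x = 0: [0↦0, 1↦1, 2↦4, 3↦0, 4↦0]  zeros at y ∈ {0, 3, 4}
  x = 1: [0↦4, 1↦4, 2↦2, 3↦4, 4↦1]  zeros at y ∈ ∅
  x = 2: [0↦1, 1↦2, 2↦2, 3↦2, 4↦3]  zeros at y ∈ ∅
  x = 3: [0↦0, 1↦4, 2↦3, 3↦3, 4↦0]  zeros at y ∈ {0, 4}
  x = 4: [0↦0, 1↦4, 2↦4, 3↦1, 4↦1]  zeros at y ∈ {0}
Collecting zeros: affine points = {(0, 0), (0, 3), (0, 4), (3, 0), (3, 4), (4, 0)}.
Total count |C(F_5)_aff| = 6.


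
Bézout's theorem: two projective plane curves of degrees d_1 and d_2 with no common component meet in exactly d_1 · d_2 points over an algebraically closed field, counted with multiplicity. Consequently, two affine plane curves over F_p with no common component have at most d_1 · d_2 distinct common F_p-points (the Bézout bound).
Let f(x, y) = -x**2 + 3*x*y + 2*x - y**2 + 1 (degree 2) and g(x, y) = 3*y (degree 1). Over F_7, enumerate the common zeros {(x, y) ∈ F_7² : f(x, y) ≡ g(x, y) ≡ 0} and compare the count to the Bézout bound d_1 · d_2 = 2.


Common zeros: {(4, 0), (5, 0)}; count = 2; Bézout bound = 2.

deg(f) = 2, deg(g) = 1, so Bézout bound = 2.
Scan x ∈ F_7. For each x, list the y ∈ F_7 with f(x, y) ≡ 0 and those with g(x, y) ≡ 0 (mod 7); the common zeros in that column are the intersection.
  x = 0: f ≡ 0 at y ∈ {1, 6}; g ≡ 0 at y ∈ {0}; common: ∅.
  x = 1: f ≡ 0 at y ∈ ∅; g ≡ 0 at y ∈ {0}; common: ∅.
  x = 2: f ≡ 0 at y ∈ ∅; g ≡ 0 at y ∈ {0}; common: ∅.
  x = 3: f ≡ 0 at y ∈ ∅; g ≡ 0 at y ∈ {0}; common: ∅.
  x = 4: f ≡ 0 at y ∈ {0, 5}; g ≡ 0 at y ∈ {0}; common: {0}.
  x = 5: f ≡ 0 at y ∈ {0, 1}; g ≡ 0 at y ∈ {0}; common: {0}.
  x = 6: f ≡ 0 at y ∈ {5, 6}; g ≡ 0 at y ∈ {0}; common: ∅.
Collecting: common zeros = {(4, 0), (5, 0)}, so the count is 2.
Comparison with the Bézout bound: 2 ≤ 2 = deg(f)·deg(g), as expected for curves with no common component (the bound is attained).


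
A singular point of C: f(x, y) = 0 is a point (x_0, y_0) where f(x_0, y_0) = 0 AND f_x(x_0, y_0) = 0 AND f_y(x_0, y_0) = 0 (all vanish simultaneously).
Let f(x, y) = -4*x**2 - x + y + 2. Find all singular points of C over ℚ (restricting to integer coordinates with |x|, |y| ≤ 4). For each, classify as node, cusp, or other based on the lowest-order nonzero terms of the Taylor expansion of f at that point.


No singular points in the scanned grid; C is smooth there.

Compute partial derivatives:
  f_x = -8*x - 1.
  f_y = 1.
f_y = 1 is a nonzero constant, so f_y never vanishes: no point (x, y) can satisfy f = f_x = f_y = 0. In particular no (x, y) ∈ {−4, ..., 4}² is singular; the curve is smooth.


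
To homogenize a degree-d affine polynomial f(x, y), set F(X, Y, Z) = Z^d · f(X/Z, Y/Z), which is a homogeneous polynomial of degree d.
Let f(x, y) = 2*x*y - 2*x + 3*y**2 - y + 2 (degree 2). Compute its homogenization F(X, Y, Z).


F(X, Y, Z) = 2*X*Y - 2*X*Z + 3*Y**2 - Y*Z + 2*Z**2

deg(f) = 2.
Substitute x = X/Z, y = Y/Z into f, then multiply by Z^2.
  monomial 2·x^1·y^1 ↦ 2·X^1·Y^1·Z^0.
  monomial -2·x^1·y^0 ↦ -2·X^1·Y^0·Z^1.
  monomial 3·x^0·y^2 ↦ 3·X^0·Y^2·Z^0.
  monomial -1·x^0·y^1 ↦ -1·X^0·Y^1·Z^1.
  monomial 2·x^0·y^0 ↦ 2·X^0·Y^0·Z^2.
Collecting: F(X, Y, Z) = 2*X*Y - 2*X*Z + 3*Y**2 - Y*Z + 2*Z**2.


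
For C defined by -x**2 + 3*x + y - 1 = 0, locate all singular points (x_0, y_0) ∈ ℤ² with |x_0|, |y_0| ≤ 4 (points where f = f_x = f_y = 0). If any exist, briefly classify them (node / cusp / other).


No singular points in the scanned grid; C is smooth there.

Compute partial derivatives:
  f_x = 3 - 2*x.
  f_y = 1.
f_y = 1 is a nonzero constant, so f_y never vanishes: no point (x, y) can satisfy f = f_x = f_y = 0. In particular no (x, y) ∈ {−4, ..., 4}² is singular; the curve is smooth.


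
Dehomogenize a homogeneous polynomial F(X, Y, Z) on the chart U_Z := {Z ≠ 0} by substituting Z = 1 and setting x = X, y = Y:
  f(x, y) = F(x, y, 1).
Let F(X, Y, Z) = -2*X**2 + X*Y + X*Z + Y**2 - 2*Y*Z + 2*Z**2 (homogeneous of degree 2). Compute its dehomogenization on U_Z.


f(x, y) = -2*x**2 + x*y + x + y**2 - 2*y + 2

On U_Z we set Z = 1. Each monomial c·X^i·Y^j·Z^k in F becomes c·x^i·y^j·1^k = c·x^i·y^j.
Substituting Z = 1: F(X, Y, 1) = -2*x**2 + x*y + x + y**2 - 2*y + 2.
Note: deg(f) ≤ deg(F) = 2; strict inequality happens when F is divisible by Z (lost terms).
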